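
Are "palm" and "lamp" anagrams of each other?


Word 1: "palm" → sorted: almp
Word 2: "lamp" → sorted: almp
Same letters? almp == almp
Anagram = Yes


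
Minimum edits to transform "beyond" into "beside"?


Word 1: "beyond" (length 6)
Word 2: "beside" (length 6)
One optimal edit sequence (insert/delete/substitute each cost 1):
  1. keep 'b'
  2. keep 'e'
  3. substitute 'y' -> 's'  (+1)
  4. substitute 'o' -> 'i'  (+1)
  5. substitute 'n' -> 'd'  (+1)
  6. substitute 'd' -> 'e'  (+1)
Total edit operations: 4
Edit distance = 4


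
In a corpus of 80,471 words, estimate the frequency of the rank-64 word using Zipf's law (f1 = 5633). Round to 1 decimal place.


Zipf's law: f(r) = f(1) / r
f(1) = 5633
f(64) = 5633 / 64
= 88.0 occurrences


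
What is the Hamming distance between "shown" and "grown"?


Comparing character by character (same length = 5):
  Pos 0: 's' vs 'g' !=
  Pos 1: 'h' vs 'r' !=
  Pos 2: 'o' vs 'o' =
  Pos 3: 'w' vs 'w' =
  Pos 4: 'n' vs 'n' =
Hamming distance = 2


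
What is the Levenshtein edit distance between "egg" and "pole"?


Word 1: "egg" (length 3)
Word 2: "pole" (length 4)
One optimal edit sequence (insert/delete/substitute each cost 1):
  1. insert 'p'  (+1)
  2. substitute 'e' -> 'o'  (+1)
  3. substitute 'g' -> 'l'  (+1)
  4. substitute 'g' -> 'e'  (+1)
Total edit operations: 4
Edit distance = 4


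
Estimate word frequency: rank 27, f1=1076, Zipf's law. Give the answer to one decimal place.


Zipf's law: f(r) = f(1) / r
f(1) = 1076
f(27) = 1076 / 27
= 39.9 occurrences


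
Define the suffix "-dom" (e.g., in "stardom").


Suffix: -dom
Example: stardom (star + -dom)
Meaning = state / realm


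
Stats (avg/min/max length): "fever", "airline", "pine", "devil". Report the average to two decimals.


Lengths: "fever"=5, "airline"=7, "pine"=4, "devil"=5
Sum = 21, Count = 4
Average = 21/4 = 5.25
= avg=5.25, min=4, max=7


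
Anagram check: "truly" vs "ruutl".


Word 1: "truly" → sorted: lrtuy
Word 2: "ruutl" → sorted: lrtuu
Same letters? lrtuy != lrtuu
Anagram = No


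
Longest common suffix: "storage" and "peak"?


Word 1: "storage"
Word 2: "peak"
Comparing from end:
  Pos -1: 'e' != 'k' (stop)
LCS = "" (length 0)


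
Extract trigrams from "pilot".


Word: "pilot" (length 5)
Number of trigrams = 5 - 3 + 1 = 3
  Position 0: "pil"
  Position 1: "ilo"
  Position 2: "lot"
Trigrams = "pil", "ilo", "lot"


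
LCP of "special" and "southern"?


Word 1: "special"
Word 2: "southern"
Comparing from start:
  Pos 0: 's' == 's'
  Pos 1: 'p' != 'o' (stop)
LCP = "s" (length 1)


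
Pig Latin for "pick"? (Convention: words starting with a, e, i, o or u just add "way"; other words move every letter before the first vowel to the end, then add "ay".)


Word: "pick"
Starts with consonant(s) → move to end, add 'ay'
Consonant cluster: "p"
Pig Latin = "ickpay"


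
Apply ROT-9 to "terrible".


Word: "terrible"
Shift: 9
Each letter → (letter + shift) mod 26:
  't' (19) + 9 = 2 → 'c'
  'e' (4) + 9 = 13 → 'n'
  'r' (17) + 9 = 0 → 'a'
  'r' (17) + 9 = 0 → 'a'
  'i' (8) + 9 = 17 → 'r'
  'b' (1) + 9 = 10 → 'k'
  'l' (11) + 9 = 20 → 'u'
  'e' (4) + 9 = 13 → 'n'
Result = "cnaarkun"


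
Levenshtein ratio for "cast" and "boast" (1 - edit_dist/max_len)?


Word 1: "cast" (length 4)
Word 2: "boast" (length 5)
One optimal edit sequence:
  1. insert 'b'  (+1)
  2. substitute 'c' -> 'o'  (+1)
  3. keep 'a'
  4. keep 's'
  5. keep 't'
Edit distance = 2
Max length = max(4, 5) = 5
Similarity = 1 - 2/5
= 0.6000


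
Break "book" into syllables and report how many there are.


Word: "book"
Syllable breakdown: book
Counting: 1 part
= 1 syllable


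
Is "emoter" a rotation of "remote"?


Word: "remote", Candidate: "emoter"
Method: check if candidate is substring of word+word
"remoteremote" contains "emoter"? Yes
Is rotation = Yes


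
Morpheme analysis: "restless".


Word: "restless"
Morphemes: rest / -less
Each morpheme carries meaning
= 2 morphemes


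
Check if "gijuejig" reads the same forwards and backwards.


Word: "gijuejig"
Reversed: "gijeujig"
Forward == Backward? gijuejig != gijeujig
Palindrome = No


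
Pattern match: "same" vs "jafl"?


Pattern of "same": [0, 1, 2, 3]
Pattern of "jafl": [0, 1, 2, 3]
Patterns match
Same pattern = Yes


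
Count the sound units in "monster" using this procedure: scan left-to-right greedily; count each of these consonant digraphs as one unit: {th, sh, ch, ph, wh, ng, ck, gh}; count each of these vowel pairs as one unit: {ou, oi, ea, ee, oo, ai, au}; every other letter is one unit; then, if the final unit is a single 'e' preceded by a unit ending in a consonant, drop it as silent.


Word: "monster" (7 letters)
Left-to-right scan:
  1. 'm' (letter)
  2. 'o' (letter)
  3. 'n' (letter)
  4. 's' (letter)
  5. 't' (letter)
  6. 'e' (letter)
  7. 'r' (letter)
Units from scan: 7
Sound units = 7 units


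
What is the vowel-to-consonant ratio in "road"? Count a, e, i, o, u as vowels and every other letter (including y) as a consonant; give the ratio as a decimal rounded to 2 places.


Word: "road"
Vowels (a,e,i,o,u): 2
Consonants: 2
Ratio = 2/2
= 1.00


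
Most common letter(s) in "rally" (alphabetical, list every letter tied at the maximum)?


Word: "rally"
Letter counts:
  'a': 1
  'l': 2
  'r': 1
  'y': 1
Maximum count = 2
Most frequent = 'l' (2 times each)


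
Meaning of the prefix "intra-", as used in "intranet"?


Prefix: intra-
Example: intranet = intra- + net
Meaning = within


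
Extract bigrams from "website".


Word: "website" (length 7)
Number of bigrams = 7 - 2 + 1 = 6
  Position 0: "we"
  Position 1: "eb"
  Position 2: "bs"
  Position 3: "si"
  Position 4: "it"
  Position 5: "te"
Bigrams = "we", "eb", "bs", "si", "it", "te"


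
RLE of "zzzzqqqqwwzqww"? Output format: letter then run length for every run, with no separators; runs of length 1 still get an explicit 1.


String: "zzzzqqqqwwzqww"
Scanning for consecutive runs:
  'z' x 4
  'q' x 4
  'w' x 2
  'z' x 1
  'q' x 1
  'w' x 2
RLE = "z4q4w2z1q1w2"


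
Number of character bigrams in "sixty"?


Word: "sixty" (length 5)
Number of 2-grams = length - 2 + 1 = 5 - 2 + 1
= 4


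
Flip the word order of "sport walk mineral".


Original: "sport walk mineral"
Words (1..n): sport | walk | mineral
Reversed (n..1): mineral | walk | sport
Result = "mineral walk sport"


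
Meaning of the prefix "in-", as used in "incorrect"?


Prefix: in-
As in: incorrect -> in- + correct
Meaning = not / into


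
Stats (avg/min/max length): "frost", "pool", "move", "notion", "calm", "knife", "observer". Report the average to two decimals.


Lengths: "frost"=5, "pool"=4, "move"=4, "notion"=6, "calm"=4, "knife"=5, "observer"=8
Sum = 36, Count = 7
Average = 36/7 = 5.14
= avg=5.14, min=4, max=8


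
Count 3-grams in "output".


Word: "output" (length 6)
Number of 3-grams = length - 3 + 1 = 6 - 3 + 1
= 4


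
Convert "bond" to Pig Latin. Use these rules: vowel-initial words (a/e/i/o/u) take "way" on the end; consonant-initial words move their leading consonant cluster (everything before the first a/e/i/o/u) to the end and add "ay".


Word: "bond"
Starts with consonant(s) → move to end, add 'ay'
Consonant cluster: "b"
Pig Latin = "ondbay"


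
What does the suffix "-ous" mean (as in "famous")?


Suffix: -ous
As in: famous -> fame + -ous, with a spelling change
Meaning = having quality of


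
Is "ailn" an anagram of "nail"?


Word 1: "nail" → sorted: ailn
Word 2: "ailn" → sorted: ailn
Same letters? ailn == ailn
Anagram = Yes


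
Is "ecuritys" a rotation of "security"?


Word: "security", Candidate: "ecuritys"
Method: check if candidate is substring of word+word
"securitysecurity" contains "ecuritys"? Yes
Is rotation = Yes


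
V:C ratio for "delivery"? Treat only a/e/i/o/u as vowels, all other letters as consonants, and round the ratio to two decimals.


Word: "delivery"
Vowels (a,e,i,o,u): 3
Consonants: 5
Ratio = 3/5
= 0.60


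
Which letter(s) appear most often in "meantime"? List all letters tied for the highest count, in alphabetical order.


Word: "meantime"
Letter counts:
  'a': 1
  'e': 2
  'i': 1
  'm': 2
  'n': 1
  't': 1
Maximum count = 2
Most frequent = 'e', 'm' (2 times each)


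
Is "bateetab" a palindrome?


Word: "bateetab"
Reversed: "bateetab"
Forward == Backward? bateetab == bateetab
Palindrome = Yes


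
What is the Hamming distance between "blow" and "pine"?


Comparing character by character (same length = 4):
  Pos 0: 'b' vs 'p' !=
  Pos 1: 'l' vs 'i' !=
  Pos 2: 'o' vs 'n' !=
  Pos 3: 'w' vs 'e' !=
Hamming distance = 4


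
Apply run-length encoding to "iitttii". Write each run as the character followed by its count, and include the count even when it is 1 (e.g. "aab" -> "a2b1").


String: "iitttii"
Scanning for consecutive runs:
  'i' x 2
  't' x 3
  'i' x 2
RLE = "i2t3i2"


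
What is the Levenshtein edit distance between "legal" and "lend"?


Word 1: "legal" (length 5)
Word 2: "lend" (length 4)
One optimal edit sequence (insert/delete/substitute each cost 1):
  1. keep 'l'
  2. keep 'e'
  3. delete 'g'  (+1)
  4. substitute 'a' -> 'n'  (+1)
  5. substitute 'l' -> 'd'  (+1)
Total edit operations: 3
Edit distance = 3


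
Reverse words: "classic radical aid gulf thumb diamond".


Original: "classic radical aid gulf thumb diamond"
Words (1..n): classic | radical | aid | gulf | thumb | diamond
Reversed (n..1): diamond | thumb | gulf | aid | radical | classic
Result = "diamond thumb gulf aid radical classic"


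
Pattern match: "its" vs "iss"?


Pattern of "its": [0, 1, 2]
Pattern of "iss": [0, 1, 1]
Patterns do not match
Same pattern = No


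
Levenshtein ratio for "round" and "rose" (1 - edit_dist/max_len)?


Word 1: "round" (length 5)
Word 2: "rose" (length 4)
One optimal edit sequence:
  1. keep 'r'
  2. keep 'o'
  3. delete 'u'  (+1)
  4. substitute 'n' -> 's'  (+1)
  5. substitute 'd' -> 'e'  (+1)
Edit distance = 3
Max length = max(5, 4) = 5
Similarity = 1 - 3/5
= 0.4000


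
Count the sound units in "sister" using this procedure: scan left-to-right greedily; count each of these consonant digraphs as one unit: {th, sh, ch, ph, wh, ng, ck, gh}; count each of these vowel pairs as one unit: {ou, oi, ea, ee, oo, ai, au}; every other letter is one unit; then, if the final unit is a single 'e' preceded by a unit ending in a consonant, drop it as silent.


Word: "sister" (6 letters)
Left-to-right scan:
  1. 's' (letter)
  2. 'i' (letter)
  3. 's' (letter)
  4. 't' (letter)
  5. 'e' (letter)
  6. 'r' (letter)
Units from scan: 6
Sound units = 6 units


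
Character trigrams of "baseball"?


Word: "baseball" (length 8)
Number of trigrams = 8 - 3 + 1 = 6
  Position 0: "bas"
  Position 1: "ase"
  Position 2: "seb"
  Position 3: "eba"
  Position 4: "bal"
  Position 5: "all"
Trigrams = "bas", "ase", "seb", "eba", "bal", "all"


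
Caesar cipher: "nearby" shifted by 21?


Word: "nearby"
Shift: 21
Each letter → (letter + shift) mod 26:
  'n' (13) + 21 = 8 → 'i'
  'e' (4) + 21 = 25 → 'z'
  'a' (0) + 21 = 21 → 'v'
  'r' (17) + 21 = 12 → 'm'
  'b' (1) + 21 = 22 → 'w'
  'y' (24) + 21 = 19 → 't'
Result = "izvmwt"


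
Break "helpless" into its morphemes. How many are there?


Word: "helpless"
Morphemes: help + -less
Each morpheme carries meaning
= 2 morphemes


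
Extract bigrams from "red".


Word: "red" (length 3)
Number of bigrams = 3 - 2 + 1 = 2
  Position 0: "re"
  Position 1: "ed"
Bigrams = "re", "ed"


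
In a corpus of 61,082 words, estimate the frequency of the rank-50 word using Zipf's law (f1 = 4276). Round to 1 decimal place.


Zipf's law: f(r) = f(1) / r
f(1) = 4276
f(50) = 4276 / 50
= 85.5 occurrences


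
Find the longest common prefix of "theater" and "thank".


Word 1: "theater"
Word 2: "thank"
Comparing from start:
  Pos 0: 't' == 't'
  Pos 1: 'h' == 'h'
  Pos 2: 'e' != 'a' (stop)
LCP = "th" (length 2)


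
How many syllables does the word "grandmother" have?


Word: "grandmother"
Syllable breakdown: grand · moth · er
Counting: 3 parts
= 3 syllables


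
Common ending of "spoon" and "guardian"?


Word 1: "spoon"
Word 2: "guardian"
Comparing from end:
  Pos -1: 'n' == 'n'
  Pos -2: 'o' != 'a' (stop)
LCS = "n" (length 1)


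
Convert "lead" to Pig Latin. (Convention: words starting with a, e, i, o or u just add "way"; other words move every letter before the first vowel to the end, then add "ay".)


Word: "lead"
Starts with consonant(s) → move to end, add 'ay'
Consonant cluster: "l"
Pig Latin = "eadlay"


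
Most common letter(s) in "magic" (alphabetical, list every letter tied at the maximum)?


Word: "magic"
Letter counts:
  'a': 1
  'c': 1
  'g': 1
  'i': 1
  'm': 1
Maximum count = 1
Most frequent = 'a', 'c', 'g', 'i', 'm' (1 time each)


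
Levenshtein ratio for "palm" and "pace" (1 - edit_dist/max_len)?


Word 1: "palm" (length 4)
Word 2: "pace" (length 4)
One optimal edit sequence:
  1. keep 'p'
  2. keep 'a'
  3. substitute 'l' -> 'c'  (+1)
  4. substitute 'm' -> 'e'  (+1)
Edit distance = 2
Max length = max(4, 4) = 4
Similarity = 1 - 2/4
= 0.5000


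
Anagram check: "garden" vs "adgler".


Word 1: "garden" → sorted: adegnr
Word 2: "adgler" → sorted: adeglr
Same letters? adegnr != adeglr
Anagram = No


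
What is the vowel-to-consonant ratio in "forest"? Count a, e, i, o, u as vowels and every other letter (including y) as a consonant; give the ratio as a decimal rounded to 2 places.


Word: "forest"
Vowels (a,e,i,o,u): 2
Consonants: 4
Ratio = 2/4
= 0.50


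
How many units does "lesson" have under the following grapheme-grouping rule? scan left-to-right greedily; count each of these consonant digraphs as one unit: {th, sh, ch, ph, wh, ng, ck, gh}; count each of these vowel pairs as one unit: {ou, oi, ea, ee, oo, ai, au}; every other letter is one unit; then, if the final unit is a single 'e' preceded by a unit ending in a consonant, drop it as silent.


Word: "lesson" (6 letters)
Left-to-right scan:
  (1) 'l' (letter)
  (2) 'e' (letter)
  (3) 's' (letter)
  (4) 's' (letter)
  (5) 'o' (letter)
  (6) 'n' (letter)
Units from scan: 6
Sound units = 6 units


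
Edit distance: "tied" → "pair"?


Word 1: "tied" (length 4)
Word 2: "pair" (length 4)
One optimal edit sequence (insert/delete/substitute each cost 1):
  1. substitute 't' -> 'p'  (+1)
  2. substitute 'i' -> 'a'  (+1)
  3. substitute 'e' -> 'i'  (+1)
  4. substitute 'd' -> 'r'  (+1)
Total edit operations: 4
Edit distance = 4


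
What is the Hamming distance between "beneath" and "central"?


Comparing character by character (same length = 7):
  Pos 0: 'b' vs 'c' !=
  Pos 1: 'e' vs 'e' =
  Pos 2: 'n' vs 'n' =
  Pos 3: 'e' vs 't' !=
  Pos 4: 'a' vs 'r' !=
  Pos 5: 't' vs 'a' !=
  Pos 6: 'h' vs 'l' !=
Hamming distance = 5


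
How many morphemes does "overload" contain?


Word: "overload"
Morphemes: over- | load
Each morpheme carries meaning
= 2 morphemes


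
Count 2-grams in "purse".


Word: "purse" (length 5)
Number of 2-grams = length - 2 + 1 = 5 - 2 + 1
= 4


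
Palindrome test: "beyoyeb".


Word: "beyoyeb"
Reversed: "beyoyeb"
Forward == Backward? beyoyeb == beyoyeb
Palindrome = Yes


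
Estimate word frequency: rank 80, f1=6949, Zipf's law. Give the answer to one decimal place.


Zipf's law: f(r) = f(1) / r
f(1) = 6949
f(80) = 6949 / 80
= 86.9 occurrences


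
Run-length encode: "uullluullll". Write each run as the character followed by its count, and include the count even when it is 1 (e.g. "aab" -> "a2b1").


String: "uullluullll"
Scanning for consecutive runs:
  'u' x 2
  'l' x 3
  'u' x 2
  'l' x 4
RLE = "u2l3u2l4"


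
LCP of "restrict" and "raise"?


Word 1: "restrict"
Word 2: "raise"
Comparing from start:
  Pos 0: 'r' == 'r'
  Pos 1: 'e' != 'a' (stop)
LCP = "r" (length 1)


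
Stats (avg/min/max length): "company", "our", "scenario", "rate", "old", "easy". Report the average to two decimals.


Lengths: "company"=7, "our"=3, "scenario"=8, "rate"=4, "old"=3, "easy"=4
Sum = 29, Count = 6
Average = 29/6 = 4.83
= avg=4.83, min=3, max=8


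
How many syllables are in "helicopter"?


Word: "helicopter"
Syllable breakdown: hel / i / cop / ter
Counting: 4 parts
= 4 syllables


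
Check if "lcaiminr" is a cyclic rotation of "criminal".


Word: "criminal", Candidate: "lcaiminr"
Method: check if candidate is substring of word+word
"criminalcriminal" contains "lcaiminr"? No
Is rotation = No


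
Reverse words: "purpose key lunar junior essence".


Original: "purpose key lunar junior essence"
Words (1..n): purpose | key | lunar | junior | essence
Reversed (n..1): essence | junior | lunar | key | purpose
Result = "essence junior lunar key purpose"


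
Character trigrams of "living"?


Word: "living" (length 6)
Number of trigrams = 6 - 3 + 1 = 4
  Position 0: "liv"
  Position 1: "ivi"
  Position 2: "vin"
  Position 3: "ing"
Trigrams = "liv", "ivi", "vin", "ing"


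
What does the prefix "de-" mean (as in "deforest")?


Prefix: de-
Example: deforest = de- + forest
Meaning = remove / reverse


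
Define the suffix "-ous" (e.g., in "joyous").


Suffix: -ous
Example: joyous (joy + -ous)
Meaning = having quality of


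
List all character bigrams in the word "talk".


Word: "talk" (length 4)
Number of bigrams = 4 - 2 + 1 = 3
  Position 0: "ta"
  Position 1: "al"
  Position 2: "lk"
Bigrams = "ta", "al", "lk"


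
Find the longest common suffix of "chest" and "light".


Word 1: "chest"
Word 2: "light"
Comparing from end:
  Pos -1: 't' == 't'
  Pos -2: 's' != 'h' (stop)
LCS = "t" (length 1)


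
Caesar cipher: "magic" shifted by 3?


Word: "magic"
Shift: 3
Each letter → (letter + shift) mod 26:
  'm' (12) + 3 = 15 → 'p'
  'a' (0) + 3 = 3 → 'd'
  'g' (6) + 3 = 9 → 'j'
  'i' (8) + 3 = 11 → 'l'
  'c' (2) + 3 = 5 → 'f'
Result = "pdjlf"


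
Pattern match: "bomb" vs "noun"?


Pattern of "bomb": [0, 1, 2, 0]
Pattern of "noun": [0, 1, 2, 0]
Patterns match
Same pattern = Yes


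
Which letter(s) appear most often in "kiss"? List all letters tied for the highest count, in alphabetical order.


Word: "kiss"
Letter counts:
  'i': 1
  'k': 1
  's': 2
Maximum count = 2
Most frequent = 's' (2 times each)


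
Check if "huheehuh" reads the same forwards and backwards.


Word: "huheehuh"
Reversed: "huheehuh"
Forward == Backward? huheehuh == huheehuh
Palindrome = Yes


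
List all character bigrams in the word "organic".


Word: "organic" (length 7)
Number of bigrams = 7 - 2 + 1 = 6
  Position 0: "or"
  Position 1: "rg"
  Position 2: "ga"
  Position 3: "an"
  Position 4: "ni"
  Position 5: "ic"
Bigrams = "or", "rg", "ga", "an", "ni", "ic"


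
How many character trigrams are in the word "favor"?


Word: "favor" (length 5)
Number of 3-grams = length - 3 + 1 = 5 - 3 + 1
= 3


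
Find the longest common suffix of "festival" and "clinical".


Word 1: "festival"
Word 2: "clinical"
Comparing from end:
  Pos -1: 'l' == 'l'
  Pos -2: 'a' == 'a'
  Pos -3: 'v' != 'c' (stop)
LCS = "al" (length 2)


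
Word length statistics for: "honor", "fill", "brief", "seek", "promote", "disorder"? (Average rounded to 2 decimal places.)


Lengths: "honor"=5, "fill"=4, "brief"=5, "seek"=4, "promote"=7, "disorder"=8
Sum = 33, Count = 6
Average = 33/6 = 5.50
= avg=5.50, min=4, max=8


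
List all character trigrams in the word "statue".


Word: "statue" (length 6)
Number of trigrams = 6 - 3 + 1 = 4
  Position 0: "sta"
  Position 1: "tat"
  Position 2: "atu"
  Position 3: "tue"
Trigrams = "sta", "tat", "atu", "tue"


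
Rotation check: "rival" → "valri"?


Word: "rival", Candidate: "valri"
Method: check if candidate is substring of word+word
"rivalrival" contains "valri"? Yes
Is rotation = Yes


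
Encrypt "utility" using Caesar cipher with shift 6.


Word: "utility"
Shift: 6
Each letter → (letter + shift) mod 26:
  'u' (20) + 6 = 0 → 'a'
  't' (19) + 6 = 25 → 'z'
  'i' (8) + 6 = 14 → 'o'
  'l' (11) + 6 = 17 → 'r'
  'i' (8) + 6 = 14 → 'o'
  't' (19) + 6 = 25 → 'z'
  'y' (24) + 6 = 4 → 'e'
Result = "azoroze"


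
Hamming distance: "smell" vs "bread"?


Comparing character by character (same length = 5):
  Pos 0: 's' vs 'b' !=
  Pos 1: 'm' vs 'r' !=
  Pos 2: 'e' vs 'e' =
  Pos 3: 'l' vs 'a' !=
  Pos 4: 'l' vs 'd' !=
Hamming distance = 4


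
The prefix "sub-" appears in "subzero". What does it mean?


Prefix: sub-
Example: subzero = sub- + zero
Meaning = under / below


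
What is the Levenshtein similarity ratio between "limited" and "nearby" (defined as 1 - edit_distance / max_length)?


Word 1: "limited" (length 7)
Word 2: "nearby" (length 6)
One optimal edit sequence:
  1. delete 'l'  (+1)
  2. substitute 'i' -> 'n'  (+1)
  3. substitute 'm' -> 'e'  (+1)
  4. substitute 'i' -> 'a'  (+1)
  5. substitute 't' -> 'r'  (+1)
  6. substitute 'e' -> 'b'  (+1)
  7. substitute 'd' -> 'y'  (+1)
Edit distance = 7
Max length = max(7, 6) = 7
Similarity = 1 - 7/7
= 0.0000


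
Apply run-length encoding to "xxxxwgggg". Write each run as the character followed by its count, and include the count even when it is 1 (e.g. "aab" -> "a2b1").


String: "xxxxwgggg"
Scanning for consecutive runs:
  'x' x 4
  'w' x 1
  'g' x 4
RLE = "x4w1g4"


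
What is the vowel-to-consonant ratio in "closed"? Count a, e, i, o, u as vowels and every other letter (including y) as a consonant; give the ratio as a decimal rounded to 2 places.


Word: "closed"
Vowels (a,e,i,o,u): 2
Consonants: 4
Ratio = 2/4
= 0.50


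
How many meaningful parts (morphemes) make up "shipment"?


Word: "shipment"
Morphemes: ship | -ment
Each morpheme carries meaning
= 2 morphemes


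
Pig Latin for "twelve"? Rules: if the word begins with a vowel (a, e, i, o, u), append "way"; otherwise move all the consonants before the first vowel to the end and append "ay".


Word: "twelve"
Starts with consonant(s) → move to end, add 'ay'
Consonant cluster: "tw"
Pig Latin = "elvetway"


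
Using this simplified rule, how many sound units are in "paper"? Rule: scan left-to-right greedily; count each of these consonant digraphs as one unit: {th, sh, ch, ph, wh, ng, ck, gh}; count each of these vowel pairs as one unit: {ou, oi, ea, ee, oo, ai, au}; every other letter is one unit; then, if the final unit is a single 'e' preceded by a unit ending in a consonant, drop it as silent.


Word: "paper" (5 letters)
Left-to-right scan:
  1. 'p' (letter)
  2. 'a' (letter)
  3. 'p' (letter)
  4. 'e' (letter)
  5. 'r' (letter)
Units from scan: 5
Sound units = 5 units


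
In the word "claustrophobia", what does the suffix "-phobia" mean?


Suffix: -phobia
Example: claustrophobia = claustro- + -phobia
Meaning = fear of


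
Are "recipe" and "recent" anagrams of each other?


Word 1: "recipe" → sorted: ceeipr
Word 2: "recent" → sorted: ceenrt
Same letters? ceeipr != ceenrt
Anagram = No


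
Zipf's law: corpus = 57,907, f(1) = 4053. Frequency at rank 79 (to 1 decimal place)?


Zipf's law: f(r) = f(1) / r
f(1) = 4053
f(79) = 4053 / 79
= 51.3 occurrences


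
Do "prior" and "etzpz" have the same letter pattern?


Pattern of "prior": [0, 1, 2, 3, 1]
Pattern of "etzpz": [0, 1, 2, 3, 2]
Patterns do not match
Same pattern = No


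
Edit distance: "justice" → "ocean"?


Word 1: "justice" (length 7)
Word 2: "ocean" (length 5)
One optimal edit sequence (insert/delete/substitute each cost 1):
  1. delete 'j'  (+1)
  2. delete 'u'  (+1)
  3. substitute 's' -> 'o'  (+1)
  4. substitute 't' -> 'c'  (+1)
  5. substitute 'i' -> 'e'  (+1)
  6. substitute 'c' -> 'a'  (+1)
  7. substitute 'e' -> 'n'  (+1)
Total edit operations: 7
Edit distance = 7


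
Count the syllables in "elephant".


Word: "elephant"
Syllable breakdown: el · e · phant
Counting: 3 parts
= 3 syllables


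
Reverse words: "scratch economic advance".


Original: "scratch economic advance"
Words (1..n): scratch | economic | advance
Reversed (n..1): advance | economic | scratch
Result = "advance economic scratch"


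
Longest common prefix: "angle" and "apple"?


Word 1: "angle"
Word 2: "apple"
Comparing from start:
  Pos 0: 'a' == 'a'
  Pos 1: 'n' != 'p' (stop)
LCP = "a" (length 1)


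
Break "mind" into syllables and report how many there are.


Word: "mind"
Syllable breakdown: mind
Counting: 1 part
= 1 syllable


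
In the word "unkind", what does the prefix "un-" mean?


Prefix: un-
Example: unkind (un- + kind)
Meaning = not / reverse


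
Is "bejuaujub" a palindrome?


Word: "bejuaujub"
Reversed: "bujuaujeb"
Forward == Backward? bejuaujub != bujuaujeb
Palindrome = No


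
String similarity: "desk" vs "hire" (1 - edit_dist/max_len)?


Word 1: "desk" (length 4)
Word 2: "hire" (length 4)
One optimal edit sequence:
  1. substitute 'd' -> 'h'  (+1)
  2. substitute 'e' -> 'i'  (+1)
  3. substitute 's' -> 'r'  (+1)
  4. substitute 'k' -> 'e'  (+1)
Edit distance = 4
Max length = max(4, 4) = 4
Similarity = 1 - 4/4
= 0.0000


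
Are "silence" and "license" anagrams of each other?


Word 1: "silence" → sorted: ceeilns
Word 2: "license" → sorted: ceeilns
Same letters? ceeilns == ceeilns
Anagram = Yes


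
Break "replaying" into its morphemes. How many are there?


Word: "replaying"
Morphemes: re- / play / -ing
Each morpheme carries meaning
= 3 morphemes


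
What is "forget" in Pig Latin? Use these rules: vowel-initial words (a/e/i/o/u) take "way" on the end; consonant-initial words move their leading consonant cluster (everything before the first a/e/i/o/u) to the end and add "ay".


Word: "forget"
Starts with consonant(s) → move to end, add 'ay'
Consonant cluster: "f"
Pig Latin = "orgetfay"


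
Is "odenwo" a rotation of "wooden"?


Word: "wooden", Candidate: "odenwo"
Method: check if candidate is substring of word+word
"woodenwooden" contains "odenwo"? Yes
Is rotation = Yes


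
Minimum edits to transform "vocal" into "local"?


Word 1: "vocal" (length 5)
Word 2: "local" (length 5)
One optimal edit sequence (insert/delete/substitute each cost 1):
  1. substitute 'v' -> 'l'  (+1)
  2. keep 'o'
  3. keep 'c'
  4. keep 'a'
  5. keep 'l'
Total edit operations: 1
Edit distance = 1


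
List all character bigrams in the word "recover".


Word: "recover" (length 7)
Number of bigrams = 7 - 2 + 1 = 6
  Position 0: "re"
  Position 1: "ec"
  Position 2: "co"
  Position 3: "ov"
  Position 4: "ve"
  Position 5: "er"
Bigrams = "re", "ec", "co", "ov", "ve", "er"


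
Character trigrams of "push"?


Word: "push" (length 4)
Number of trigrams = 4 - 3 + 1 = 2
  Position 0: "pus"
  Position 1: "ush"
Trigrams = "pus", "ush"


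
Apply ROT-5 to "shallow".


Word: "shallow"
Shift: 5
Each letter → (letter + shift) mod 26:
  's' (18) + 5 = 23 → 'x'
  'h' (7) + 5 = 12 → 'm'
  'a' (0) + 5 = 5 → 'f'
  'l' (11) + 5 = 16 → 'q'
  'l' (11) + 5 = 16 → 'q'
  'o' (14) + 5 = 19 → 't'
  'w' (22) + 5 = 1 → 'b'
Result = "xmfqqtb"


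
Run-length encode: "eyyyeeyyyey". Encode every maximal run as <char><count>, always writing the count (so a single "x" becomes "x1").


String: "eyyyeeyyyey"
Scanning for consecutive runs:
  'e' x 1
  'y' x 3
  'e' x 2
  'y' x 3
  'e' x 1
  'y' x 1
RLE = "e1y3e2y3e1y1"


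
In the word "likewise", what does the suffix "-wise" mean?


Suffix: -wise
Example: likewise = like + -wise
Meaning = in the manner of


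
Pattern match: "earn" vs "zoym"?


Pattern of "earn": [0, 1, 2, 3]
Pattern of "zoym": [0, 1, 2, 3]
Patterns match
Same pattern = Yes


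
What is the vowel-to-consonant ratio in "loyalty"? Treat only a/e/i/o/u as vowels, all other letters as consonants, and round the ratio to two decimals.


Word: "loyalty"
Vowels (a,e,i,o,u): 2
Consonants: 5
Ratio = 2/5
= 0.40


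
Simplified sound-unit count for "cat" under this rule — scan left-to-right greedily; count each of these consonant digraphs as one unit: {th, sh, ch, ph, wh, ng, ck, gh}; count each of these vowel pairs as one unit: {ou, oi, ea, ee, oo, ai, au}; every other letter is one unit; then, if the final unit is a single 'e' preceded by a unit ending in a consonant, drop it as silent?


Word: "cat" (3 letters)
Left-to-right scan:
  1. 'c' (letter)
  2. 'a' (letter)
  3. 't' (letter)
Units from scan: 3
Sound units = 3 units


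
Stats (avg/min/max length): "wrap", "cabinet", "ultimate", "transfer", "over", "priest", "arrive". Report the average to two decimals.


Lengths: "wrap"=4, "cabinet"=7, "ultimate"=8, "transfer"=8, "over"=4, "priest"=6, "arrive"=6
Sum = 43, Count = 7
Average = 43/7 = 6.14
= avg=6.14, min=4, max=8


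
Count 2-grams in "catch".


Word: "catch" (length 5)
Number of 2-grams = length - 2 + 1 = 5 - 2 + 1
= 4


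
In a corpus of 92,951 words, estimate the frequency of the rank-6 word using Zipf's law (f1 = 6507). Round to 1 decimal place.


Zipf's law: f(r) = f(1) / r
f(1) = 6507
f(6) = 6507 / 6
= 1084.5 occurrences


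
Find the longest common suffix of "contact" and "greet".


Word 1: "contact"
Word 2: "greet"
Comparing from end:
  Pos -1: 't' == 't'
  Pos -2: 'c' != 'e' (stop)
LCS = "t" (length 1)


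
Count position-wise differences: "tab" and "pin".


Comparing character by character (same length = 3):
  Pos 0: 't' vs 'p' !=
  Pos 1: 'a' vs 'i' !=
  Pos 2: 'b' vs 'n' !=
Hamming distance = 3


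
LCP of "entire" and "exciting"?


Word 1: "entire"
Word 2: "exciting"
Comparing from start:
  Pos 0: 'e' == 'e'
  Pos 1: 'n' != 'x' (stop)
LCP = "e" (length 1)


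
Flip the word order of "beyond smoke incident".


Original: "beyond smoke incident"
Words (1..n): beyond | smoke | incident
Reversed (n..1): incident | smoke | beyond
Result = "incident smoke beyond"


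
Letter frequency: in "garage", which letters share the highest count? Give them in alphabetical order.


Word: "garage"
Letter counts:
  'a': 2
  'e': 1
  'g': 2
  'r': 1
Maximum count = 2
Most frequent = 'a', 'g' (2 times each)


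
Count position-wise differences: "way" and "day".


Comparing character by character (same length = 3):
  Pos 0: 'w' vs 'd' !=
  Pos 1: 'a' vs 'a' =
  Pos 2: 'y' vs 'y' =
Hamming distance = 1


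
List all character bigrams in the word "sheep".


Word: "sheep" (length 5)
Number of bigrams = 5 - 2 + 1 = 4
  Position 0: "sh"
  Position 1: "he"
  Position 2: "ee"
  Position 3: "ep"
Bigrams = "sh", "he", "ee", "ep"


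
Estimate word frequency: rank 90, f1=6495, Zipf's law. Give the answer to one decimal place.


Zipf's law: f(r) = f(1) / r
f(1) = 6495
f(90) = 6495 / 90
= 72.2 occurrences


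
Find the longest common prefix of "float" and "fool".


Word 1: "float"
Word 2: "fool"
Comparing from start:
  Pos 0: 'f' == 'f'
  Pos 1: 'l' != 'o' (stop)
LCP = "f" (length 1)


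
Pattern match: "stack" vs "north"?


Pattern of "stack": [0, 1, 2, 3, 4]
Pattern of "north": [0, 1, 2, 3, 4]
Patterns match
Same pattern = Yes


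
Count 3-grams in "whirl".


Word: "whirl" (length 5)
Number of 3-grams = length - 3 + 1 = 5 - 3 + 1
= 3


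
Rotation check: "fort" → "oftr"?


Word: "fort", Candidate: "oftr"
Method: check if candidate is substring of word+word
"fortfort" contains "oftr"? No
Is rotation = No


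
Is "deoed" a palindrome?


Word: "deoed"
Reversed: "deoed"
Forward == Backward? deoed == deoed
Palindrome = Yes


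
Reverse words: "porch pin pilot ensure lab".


Original: "porch pin pilot ensure lab"
Words (1..n): porch | pin | pilot | ensure | lab
Reversed (n..1): lab | ensure | pilot | pin | porch
Result = "lab ensure pilot pin porch"


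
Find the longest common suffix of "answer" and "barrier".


Word 1: "answer"
Word 2: "barrier"
Comparing from end:
  Pos -1: 'r' == 'r'
  Pos -2: 'e' == 'e'
  Pos -3: 'w' != 'i' (stop)
LCS = "er" (length 2)


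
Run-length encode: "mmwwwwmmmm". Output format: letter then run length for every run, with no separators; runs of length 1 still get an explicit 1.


String: "mmwwwwmmmm"
Scanning for consecutive runs:
  'm' x 2
  'w' x 4
  'm' x 4
RLE = "m2w4m4"


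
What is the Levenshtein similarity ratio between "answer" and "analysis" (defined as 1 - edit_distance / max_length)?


Word 1: "answer" (length 6)
Word 2: "analysis" (length 8)
One optimal edit sequence:
  1. keep 'a'
  2. keep 'n'
  3. insert 'a'  (+1)
  4. insert 'l'  (+1)
  5. substitute 's' -> 'y'  (+1)
  6. substitute 'w' -> 's'  (+1)
  7. substitute 'e' -> 'i'  (+1)
  8. substitute 'r' -> 's'  (+1)
Edit distance = 6
Max length = max(6, 8) = 8
Similarity = 1 - 6/8
= 0.2500


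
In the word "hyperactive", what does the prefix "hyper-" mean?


Prefix: hyper-
Example: hyperactive (hyper- + active)
Meaning = over / excessive


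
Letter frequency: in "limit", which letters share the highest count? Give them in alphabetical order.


Word: "limit"
Letter counts:
  'i': 2
  'l': 1
  'm': 1
  't': 1
Maximum count = 2
Most frequent = 'i' (2 times each)


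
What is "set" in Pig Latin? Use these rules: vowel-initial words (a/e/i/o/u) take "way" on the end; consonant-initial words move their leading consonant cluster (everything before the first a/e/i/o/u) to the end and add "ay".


Word: "set"
Starts with consonant(s) → move to end, add 'ay'
Consonant cluster: "s"
Pig Latin = "etsay"


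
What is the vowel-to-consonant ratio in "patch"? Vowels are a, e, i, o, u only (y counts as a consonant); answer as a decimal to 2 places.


Word: "patch"
Vowels (a,e,i,o,u): 1
Consonants: 4
Ratio = 1/4
= 0.25


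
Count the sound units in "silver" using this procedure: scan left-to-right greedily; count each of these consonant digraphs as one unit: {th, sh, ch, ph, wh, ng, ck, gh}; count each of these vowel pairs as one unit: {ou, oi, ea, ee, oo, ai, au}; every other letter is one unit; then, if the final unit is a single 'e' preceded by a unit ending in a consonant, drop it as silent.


Word: "silver" (6 letters)
Left-to-right scan:
  1. 's' (letter)
  2. 'i' (letter)
  3. 'l' (letter)
  4. 'v' (letter)
  5. 'e' (letter)
  6. 'r' (letter)
Units from scan: 6
Sound units = 6 units


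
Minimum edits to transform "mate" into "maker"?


Word 1: "mate" (length 4)
Word 2: "maker" (length 5)
One optimal edit sequence (insert/delete/substitute each cost 1):
  1. keep 'm'
  2. keep 'a'
  3. substitute 't' -> 'k'  (+1)
  4. keep 'e'
  5. insert 'r'  (+1)
Total edit operations: 2
Edit distance = 2


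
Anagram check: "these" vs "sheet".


Word 1: "these" → sorted: eehst
Word 2: "sheet" → sorted: eehst
Same letters? eehst == eehst
Anagram = Yes


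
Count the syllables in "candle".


Word: "candle"
Syllable breakdown: can / dle
Counting: 2 parts
= 2 syllables


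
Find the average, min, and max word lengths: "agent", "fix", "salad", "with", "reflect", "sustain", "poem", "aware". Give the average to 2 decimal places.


Lengths: "agent"=5, "fix"=3, "salad"=5, "with"=4, "reflect"=7, "sustain"=7, "poem"=4, "aware"=5
Sum = 40, Count = 8
Average = 40/8 = 5.00
= avg=5.00, min=3, max=7


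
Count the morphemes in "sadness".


Word: "sadness"
Morphemes: sad / -ness
Each morpheme carries meaning
= 2 morphemes


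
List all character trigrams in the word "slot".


Word: "slot" (length 4)
Number of trigrams = 4 - 3 + 1 = 2
  Position 0: "slo"
  Position 1: "lot"
Trigrams = "slo", "lot"


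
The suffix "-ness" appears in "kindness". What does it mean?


Suffix: -ness
Example: kindness (kind + -ness)
Meaning = state of being


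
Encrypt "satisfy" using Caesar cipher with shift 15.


Word: "satisfy"
Shift: 15
Each letter → (letter + shift) mod 26:
  's' (18) + 15 = 7 → 'h'
  'a' (0) + 15 = 15 → 'p'
  't' (19) + 15 = 8 → 'i'
  'i' (8) + 15 = 23 → 'x'
  's' (18) + 15 = 7 → 'h'
  'f' (5) + 15 = 20 → 'u'
  'y' (24) + 15 = 13 → 'n'
Result = "hpixhun"


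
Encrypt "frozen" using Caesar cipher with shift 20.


Word: "frozen"
Shift: 20
Each letter → (letter + shift) mod 26:
  'f' (5) + 20 = 25 → 'z'
  'r' (17) + 20 = 11 → 'l'
  'o' (14) + 20 = 8 → 'i'
  'z' (25) + 20 = 19 → 't'
  'e' (4) + 20 = 24 → 'y'
  'n' (13) + 20 = 7 → 'h'
Result = "zlityh"


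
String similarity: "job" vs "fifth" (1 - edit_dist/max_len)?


Word 1: "job" (length 3)
Word 2: "fifth" (length 5)
One optimal edit sequence:
  1. insert 'f'  (+1)
  2. insert 'i'  (+1)
  3. substitute 'j' -> 'f'  (+1)
  4. substitute 'o' -> 't'  (+1)
  5. substitute 'b' -> 'h'  (+1)
Edit distance = 5
Max length = max(3, 5) = 5
Similarity = 1 - 5/5
= 0.0000


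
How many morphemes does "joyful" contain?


Word: "joyful"
Morphemes: joy + -ful
Each morpheme carries meaning
= 2 morphemes


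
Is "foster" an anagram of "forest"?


Word 1: "forest" → sorted: eforst
Word 2: "foster" → sorted: eforst
Same letters? eforst == eforst
Anagram = Yes


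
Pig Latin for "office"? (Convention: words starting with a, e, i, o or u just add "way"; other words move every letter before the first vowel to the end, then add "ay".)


Word: "office"
Starts with vowel → add 'way'
Pig Latin = "officeway"


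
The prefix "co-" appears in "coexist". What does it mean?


Prefix: co-
As in: coexist -> co- + exist
Meaning = together


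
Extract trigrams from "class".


Word: "class" (length 5)
Number of trigrams = 5 - 3 + 1 = 3
  Position 0: "cla"
  Position 1: "las"
  Position 2: "ass"
Trigrams = "cla", "las", "ass"


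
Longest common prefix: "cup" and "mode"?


Word 1: "cup"
Word 2: "mode"
Comparing from start:
  Pos 0: 'c' != 'm' (stop)
LCP = "" (length 0)


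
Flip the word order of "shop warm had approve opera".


Original: "shop warm had approve opera"
Words (1..n): shop | warm | had | approve | opera
Reversed (n..1): opera | approve | had | warm | shop
Result = "opera approve had warm shop"


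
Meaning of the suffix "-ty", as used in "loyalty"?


Suffix: -ty
Example: loyalty (loyal + -ty)
Meaning = quality of


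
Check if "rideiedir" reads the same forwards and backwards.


Word: "rideiedir"
Reversed: "rideiedir"
Forward == Backward? rideiedir == rideiedir
Palindrome = Yes


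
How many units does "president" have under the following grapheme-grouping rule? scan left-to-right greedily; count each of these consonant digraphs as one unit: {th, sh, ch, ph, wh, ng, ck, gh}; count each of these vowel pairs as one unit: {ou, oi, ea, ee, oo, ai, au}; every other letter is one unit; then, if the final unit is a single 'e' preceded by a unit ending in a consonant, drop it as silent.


Word: "president" (9 letters)
Left-to-right scan:
  1. 'p' (letter)
  2. 'r' (letter)
  3. 'e' (letter)
  4. 's' (letter)
  5. 'i' (letter)
  6. 'd' (letter)
  7. 'e' (letter)
  8. 'n' (letter)
  9. 't' (letter)
Units from scan: 9
Sound units = 9 units


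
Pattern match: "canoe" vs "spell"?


Pattern of "canoe": [0, 1, 2, 3, 4]
Pattern of "spell": [0, 1, 2, 3, 3]
Patterns do not match
Same pattern = No


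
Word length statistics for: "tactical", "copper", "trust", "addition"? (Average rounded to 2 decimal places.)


Lengths: "tactical"=8, "copper"=6, "trust"=5, "addition"=8
Sum = 27, Count = 4
Average = 27/4 = 6.75
= avg=6.75, min=5, max=8


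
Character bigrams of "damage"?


Word: "damage" (length 6)
Number of bigrams = 6 - 2 + 1 = 5
  Position 0: "da"
  Position 1: "am"
  Position 2: "ma"
  Position 3: "ag"
  Position 4: "ge"
Bigrams = "da", "am", "ma", "ag", "ge"


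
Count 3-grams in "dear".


Word: "dear" (length 4)
Number of 3-grams = length - 3 + 1 = 4 - 3 + 1
= 2


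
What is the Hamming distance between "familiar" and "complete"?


Comparing character by character (same length = 8):
  Pos 0: 'f' vs 'c' !=
  Pos 1: 'a' vs 'o' !=
  Pos 2: 'm' vs 'm' =
  Pos 3: 'i' vs 'p' !=
  Pos 4: 'l' vs 'l' =
  Pos 5: 'i' vs 'e' !=
  Pos 6: 'a' vs 't' !=
  Pos 7: 'r' vs 'e' !=
Hamming distance = 6
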